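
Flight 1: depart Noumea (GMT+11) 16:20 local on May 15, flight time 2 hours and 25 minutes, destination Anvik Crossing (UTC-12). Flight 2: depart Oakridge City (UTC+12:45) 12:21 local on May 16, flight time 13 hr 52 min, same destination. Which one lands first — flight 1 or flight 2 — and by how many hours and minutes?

the first, by 29 hours 43 minutes

Flight 1 in UTC: 16:20 − 11:00 = 05:20 on May 15.
+2 hours and 25 minutes → arrive 07:45 UTC on May 15.
Flight 2 in UTC: 12:21 − 12:45 = 23:36 on May 15.
+13 hours and 52 minutes → arrive 13:28 UTC on May 16.
Flight 1 lands earlier by 29 hours 43 minutes.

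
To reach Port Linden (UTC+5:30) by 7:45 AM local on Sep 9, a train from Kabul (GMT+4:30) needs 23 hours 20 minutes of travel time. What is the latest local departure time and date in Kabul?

7:25 AM on September 8

Target arrival in UTC: 7:45 AM − 5:30 = 2:15 AM on Sep 9.
Subtract 23 hours and 20 minutes → departure 2:55 AM UTC on Sep 8.
Kabul is UTC+4:30: 2:55 AM + 4:30 = 7:25 AM on Sep 8.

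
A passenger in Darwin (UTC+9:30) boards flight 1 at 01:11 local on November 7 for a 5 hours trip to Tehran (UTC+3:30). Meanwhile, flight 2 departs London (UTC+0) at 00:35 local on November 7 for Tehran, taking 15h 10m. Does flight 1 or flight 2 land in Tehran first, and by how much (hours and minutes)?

Flight 1 in UTC: 01:11 − 9:30 = 15:41 on Nov 6.
+5 hours → arrive 20:41 UTC on Nov 6.
Flight 2 departs at 00:35 UTC (Nov 7).
+15 hours 10 minutes → arrive 15:45 UTC on Nov 7.
Flight 1 lands earlier by 19 hours 4 minutes.

the first, by 19 hours 4 minutes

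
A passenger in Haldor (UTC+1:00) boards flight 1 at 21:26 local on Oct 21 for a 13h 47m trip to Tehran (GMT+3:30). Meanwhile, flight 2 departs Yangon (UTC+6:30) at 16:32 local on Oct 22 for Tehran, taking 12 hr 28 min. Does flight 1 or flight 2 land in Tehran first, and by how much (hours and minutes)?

the first, by 12 hours 17 minutes

Flight 1 in UTC: 21:26 − 1:00 = 20:26 on Oct 21.
+13 hours and 47 minutes → arrive 10:13 UTC on Oct 22.
Flight 2 in UTC: 16:32 − 6:30 = 10:02 on Oct 22.
+12 hours and 28 minutes → arrive 22:30 UTC on Oct 22.
Flight 1 lands earlier by 12 hours 17 minutes.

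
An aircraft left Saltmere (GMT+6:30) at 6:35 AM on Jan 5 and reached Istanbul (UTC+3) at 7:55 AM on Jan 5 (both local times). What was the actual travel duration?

4 hours 50 minutes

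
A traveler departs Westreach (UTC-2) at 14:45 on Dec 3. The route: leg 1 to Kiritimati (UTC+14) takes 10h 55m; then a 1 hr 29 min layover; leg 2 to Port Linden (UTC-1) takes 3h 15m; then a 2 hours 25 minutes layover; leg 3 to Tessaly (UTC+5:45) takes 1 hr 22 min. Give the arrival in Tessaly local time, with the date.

Convert departure to UTC: 14:45 + 2:00 = 16:45 UTC on Dec 3.
Add 10 hours 55 minutes leg 1 → 03:40 UTC (Dec 4).
Add 1 hour and 29 minutes layover in Kiritimati → 05:09 UTC.
Add 3 hours and 15 minutes leg 2 → 08:24 UTC.
Add 2 hours 25 minutes layover in Port Linden → 10:49 UTC.
Add 1 hour 22 minutes leg 3 → 12:11 UTC.
Tessaly is UTC+5:45, so local arrival = 12:11 + 5:45 = 17:56 on Dec 4.

17:56 on December 4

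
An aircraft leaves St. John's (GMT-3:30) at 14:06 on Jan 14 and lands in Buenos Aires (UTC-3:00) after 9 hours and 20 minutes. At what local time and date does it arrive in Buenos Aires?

23:56 on January 14

Convert departure to UTC: 14:06 + 3:30 = 17:36 UTC on Jan 14.
Add 9 hours and 20 minutes travel time → 02:56 UTC (Jan 15).
Buenos Aires is UTC−3:00, so local arrival = 02:56 − 3:00 = 23:56 on Jan 14.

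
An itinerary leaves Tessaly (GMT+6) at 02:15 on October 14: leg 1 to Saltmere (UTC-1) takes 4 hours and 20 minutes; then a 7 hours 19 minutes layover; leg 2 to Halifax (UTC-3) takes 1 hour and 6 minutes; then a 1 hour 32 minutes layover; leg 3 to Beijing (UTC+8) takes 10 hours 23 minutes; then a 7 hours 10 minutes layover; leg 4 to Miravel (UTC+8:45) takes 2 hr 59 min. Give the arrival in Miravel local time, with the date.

15:49 on Oct 15

Convert departure to UTC: 02:15 − 6:00 = 20:15 UTC on Oct 13.
Add 4 hours and 20 minutes leg 1 → 00:35 UTC (Oct 14).
Add 7 hours and 19 minutes layover in Saltmere → 07:54 UTC.
Add 1 hour 6 minutes leg 2 → 09:00 UTC.
Add 1 hour and 32 minutes layover in Halifax → 10:32 UTC.
Add 10 hours and 23 minutes leg 3 → 20:55 UTC.
Add 7 hours and 10 minutes layover in Beijing → 04:05 UTC (Oct 15).
Add 2 hours and 59 minutes leg 4 → 07:04 UTC.
Miravel is UTC+8:45, so local arrival = 07:04 + 8:45 = 15:49 on Oct 15.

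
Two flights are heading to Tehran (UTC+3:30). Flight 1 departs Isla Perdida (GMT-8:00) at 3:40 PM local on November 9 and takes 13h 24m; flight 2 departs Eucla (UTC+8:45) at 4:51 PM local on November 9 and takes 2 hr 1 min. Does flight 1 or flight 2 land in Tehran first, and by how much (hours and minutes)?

Flight 1 in UTC: 3:40 PM + 8:00 = 11:40 PM on Nov 9.
+13 hours 24 minutes → arrive 1:04 PM UTC on Nov 10.
Flight 2 in UTC: 4:51 PM − 8:45 = 8:06 AM on Nov 9.
+2 hours and 1 minute → arrive 10:07 AM UTC on Nov 9.
Flight 2 lands earlier by 26 hours 57 minutes.

the second, by 26 hours 57 minutes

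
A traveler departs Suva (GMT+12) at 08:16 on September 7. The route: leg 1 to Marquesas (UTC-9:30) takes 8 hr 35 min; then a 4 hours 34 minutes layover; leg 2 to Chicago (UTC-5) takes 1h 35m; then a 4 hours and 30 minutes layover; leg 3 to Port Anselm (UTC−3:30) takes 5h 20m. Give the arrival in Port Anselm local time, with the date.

17:20 on September 7

Convert departure to UTC: 08:16 − 12:00 = 20:16 UTC on Sep 6.
Add 8 hours 35 minutes leg 1 → 04:51 UTC (Sep 7).
Add 4 hours 34 minutes layover in Marquesas → 09:25 UTC.
Add 1 hour and 35 minutes leg 2 → 11:00 UTC.
Add 4 hours and 30 minutes layover in Chicago → 15:30 UTC.
Add 5 hours 20 minutes leg 3 → 20:50 UTC.
Port Anselm is UTC−3:30, so local arrival = 20:50 − 3:30 = 17:20 on Sep 7.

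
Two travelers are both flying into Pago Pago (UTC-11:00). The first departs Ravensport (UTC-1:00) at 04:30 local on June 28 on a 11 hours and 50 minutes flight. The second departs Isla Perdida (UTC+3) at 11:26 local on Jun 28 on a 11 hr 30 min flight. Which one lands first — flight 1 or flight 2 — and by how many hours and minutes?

Flight 1 in UTC: 04:30 + 1:00 = 05:30 on Jun 28.
+11 hours 50 minutes → arrive 17:20 UTC on Jun 28.
Flight 2 in UTC: 11:26 − 3:00 = 08:26 on Jun 28.
+11 hours 30 minutes → arrive 19:56 UTC on Jun 28.
Flight 1 lands earlier by 2 hours 36 minutes.

the first, by 2 hours 36 minutes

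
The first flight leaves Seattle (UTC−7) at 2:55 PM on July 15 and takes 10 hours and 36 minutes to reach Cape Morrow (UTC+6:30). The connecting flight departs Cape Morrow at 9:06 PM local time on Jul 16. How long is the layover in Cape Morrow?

6 hours 5 minutes

Convert departure to UTC: 2:55 PM + 7:00 = 9:55 PM UTC on Jul 15.
Add 10 hours 36 minutes flight time → 8:31 AM UTC (Jul 16).
Cape Morrow is UTC+6:30, so local arrival = 8:31 AM + 6:30 = 3:01 PM on Jul 16.
Layover = 9:06 PM − 3:01 PM = 6 hours 5 minutes.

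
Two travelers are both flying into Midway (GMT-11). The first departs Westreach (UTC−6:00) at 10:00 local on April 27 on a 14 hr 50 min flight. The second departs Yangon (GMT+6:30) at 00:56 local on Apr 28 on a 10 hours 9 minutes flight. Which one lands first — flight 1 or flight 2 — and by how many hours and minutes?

Flight 1 in UTC: 10:00 + 6:00 = 16:00 on Apr 27.
+14 hours 50 minutes → arrive 06:50 UTC on Apr 28.
Flight 2 in UTC: 00:56 − 6:30 = 18:26 on Apr 27.
+10 hours 9 minutes → arrive 04:35 UTC on Apr 28.
Flight 2 lands earlier by 2 hours 15 minutes.

the second, by 2 hours 15 minutes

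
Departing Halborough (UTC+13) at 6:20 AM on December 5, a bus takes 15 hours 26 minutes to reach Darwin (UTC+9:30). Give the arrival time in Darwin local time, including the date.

6:16 PM on December 5

Convert departure to UTC: 6:20 AM − 13:00 = 5:20 PM UTC on Dec 4.
Add 15 hours 26 minutes travel time → 8:46 AM UTC (Dec 5).
Darwin is UTC+9:30, so local arrival = 8:46 AM + 9:30 = 6:16 PM on Dec 5.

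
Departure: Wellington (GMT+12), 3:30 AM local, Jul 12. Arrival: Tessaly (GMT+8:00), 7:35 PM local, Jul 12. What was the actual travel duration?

20 hours 5 minutes

Departure in UTC: 3:30 AM − 12:00 = 3:30 PM on Jul 11.
Arrival in UTC: 7:35 PM − 8:00 = 11:35 AM on Jul 12.
Elapsed = 11:35 AM − 3:30 PM (+1 day) = 20 hours 5 minutes.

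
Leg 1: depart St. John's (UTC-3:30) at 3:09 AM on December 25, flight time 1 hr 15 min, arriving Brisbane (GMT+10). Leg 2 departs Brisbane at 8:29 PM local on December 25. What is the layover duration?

Convert departure to UTC: 3:09 AM + 3:30 = 6:39 AM UTC on Dec 25.
Add 1 hour 15 minutes flight time → 7:54 AM UTC.
Brisbane is UTC+10:00, so local arrival = 7:54 AM + 10:00 = 5:54 PM on Dec 25.
Layover = 8:29 PM − 5:54 PM = 2 hours 35 minutes.

2 hours 35 minutes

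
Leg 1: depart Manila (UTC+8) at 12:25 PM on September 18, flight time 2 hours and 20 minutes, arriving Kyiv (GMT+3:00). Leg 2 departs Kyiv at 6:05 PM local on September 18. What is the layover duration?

Convert departure to UTC: 12:25 PM − 8:00 = 4:25 AM UTC on Sep 18.
Add 2 hours and 20 minutes flight time → 6:45 AM UTC.
Kyiv is UTC+3:00, so local arrival = 6:45 AM + 3:00 = 9:45 AM on Sep 18.
Layover = 6:05 PM − 9:45 AM = 8 hours 20 minutes.

8 hours 20 minutes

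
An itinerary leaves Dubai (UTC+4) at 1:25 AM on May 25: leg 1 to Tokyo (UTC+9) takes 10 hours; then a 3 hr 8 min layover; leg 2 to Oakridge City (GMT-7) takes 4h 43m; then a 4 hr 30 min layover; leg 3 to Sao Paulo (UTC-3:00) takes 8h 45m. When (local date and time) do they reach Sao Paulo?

1:31 AM on May 26

Convert departure to UTC: 1:25 AM − 4:00 = 9:25 PM UTC on May 24.
Add 10 hours leg 1 → 7:25 AM UTC (May 25).
Add 3 hours and 8 minutes layover in Tokyo → 10:33 AM UTC.
Add 4 hours 43 minutes leg 2 → 3:16 PM UTC.
Add 4 hours and 30 minutes layover in Oakridge City → 7:46 PM UTC.
Add 8 hours and 45 minutes leg 3 → 4:31 AM UTC (May 26).
Sao Paulo is UTC−3:00, so local arrival = 4:31 AM − 3:00 = 1:31 AM on May 26.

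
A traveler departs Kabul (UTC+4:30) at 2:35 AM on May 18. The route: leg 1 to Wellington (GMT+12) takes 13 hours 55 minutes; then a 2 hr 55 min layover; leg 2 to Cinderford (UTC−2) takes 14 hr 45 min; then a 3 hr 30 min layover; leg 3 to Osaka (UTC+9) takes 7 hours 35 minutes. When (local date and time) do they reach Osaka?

1:45 AM on May 20

Convert departure to UTC: 2:35 AM − 4:30 = 10:05 PM UTC on May 17.
Add 13 hours and 55 minutes leg 1 → 12:00 PM UTC (May 18).
Add 2 hours and 55 minutes layover in Wellington → 2:55 PM UTC.
Add 14 hours and 45 minutes leg 2 → 5:40 AM UTC (May 19).
Add 3 hours 30 minutes layover in Cinderford → 9:10 AM UTC.
Add 7 hours and 35 minutes leg 3 → 4:45 PM UTC.
Osaka is UTC+9:00, so local arrival = 4:45 PM + 9:00 = 1:45 AM on May 20.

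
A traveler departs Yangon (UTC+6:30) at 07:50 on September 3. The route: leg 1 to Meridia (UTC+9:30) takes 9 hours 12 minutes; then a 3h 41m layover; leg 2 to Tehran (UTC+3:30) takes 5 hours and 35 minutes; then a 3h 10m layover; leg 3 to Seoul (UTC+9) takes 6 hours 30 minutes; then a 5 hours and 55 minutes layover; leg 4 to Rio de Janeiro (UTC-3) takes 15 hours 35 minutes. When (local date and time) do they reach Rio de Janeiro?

23:58 on September 4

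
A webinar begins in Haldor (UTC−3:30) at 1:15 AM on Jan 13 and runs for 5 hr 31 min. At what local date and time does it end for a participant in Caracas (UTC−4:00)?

Convert start to UTC: 1:15 AM + 3:30 = 4:45 AM UTC on Jan 13.
Add 5 hours and 31 minutes duration → 10:16 AM UTC.
Caracas is UTC−4:00, so local end time = 10:16 AM − 4:00 = 6:16 AM on Jan 13.

6:16 AM on January 13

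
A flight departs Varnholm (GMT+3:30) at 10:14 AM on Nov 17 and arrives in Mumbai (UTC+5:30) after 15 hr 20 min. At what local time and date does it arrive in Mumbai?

3:34 AM on Nov 18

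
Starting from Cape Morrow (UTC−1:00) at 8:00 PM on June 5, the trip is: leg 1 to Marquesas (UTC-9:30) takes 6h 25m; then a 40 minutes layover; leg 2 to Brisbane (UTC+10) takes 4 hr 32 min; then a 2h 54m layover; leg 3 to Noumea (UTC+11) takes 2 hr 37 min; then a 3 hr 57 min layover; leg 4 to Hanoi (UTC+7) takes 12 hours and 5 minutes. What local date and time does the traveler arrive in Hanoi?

Convert departure to UTC: 8:00 PM + 1:00 = 9:00 PM UTC on Jun 5.
Add 6 hours and 25 minutes leg 1 → 3:25 AM UTC (Jun 6).
Add 40 minutes layover in Marquesas → 4:05 AM UTC.
Add 4 hours 32 minutes leg 2 → 8:37 AM UTC.
Add 2 hours 54 minutes layover in Brisbane → 11:31 AM UTC.
Add 2 hours and 37 minutes leg 3 → 2:08 PM UTC.
Add 3 hours 57 minutes layover in Noumea → 6:05 PM UTC.
Add 12 hours and 5 minutes leg 4 → 6:10 AM UTC (Jun 7).
Hanoi is UTC+7:00, so local arrival = 6:10 AM + 7:00 = 1:10 PM on Jun 7.

1:10 PM on Jun 7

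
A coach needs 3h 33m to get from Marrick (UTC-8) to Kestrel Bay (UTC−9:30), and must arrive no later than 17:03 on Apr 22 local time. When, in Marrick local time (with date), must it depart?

Target arrival in UTC: 17:03 + 9:30 = 02:33 on Apr 23.
Subtract 3 hours and 33 minutes → departure 23:00 UTC on Apr 22.
Marrick is UTC−8:00: 23:00 − 8:00 = 15:00 on Apr 22.

15:00 on April 22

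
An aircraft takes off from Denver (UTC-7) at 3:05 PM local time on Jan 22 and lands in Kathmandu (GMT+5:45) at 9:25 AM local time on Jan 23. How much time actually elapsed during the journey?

Departure in UTC: 3:05 PM + 7:00 = 10:05 PM on Jan 22.
Arrival in UTC: 9:25 AM − 5:45 = 3:40 AM on Jan 23.
Elapsed = 3:40 AM − 10:05 PM (+1 day) = 5 hours 35 minutes.

5 hours 35 minutes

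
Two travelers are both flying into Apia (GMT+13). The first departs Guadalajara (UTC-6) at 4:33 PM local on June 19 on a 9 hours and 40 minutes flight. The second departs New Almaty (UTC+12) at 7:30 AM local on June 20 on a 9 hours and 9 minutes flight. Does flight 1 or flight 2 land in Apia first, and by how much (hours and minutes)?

the second, by 3 hours 34 minutes

Flight 1 in UTC: 4:33 PM + 6:00 = 10:33 PM on Jun 19.
+9 hours 40 minutes → arrive 8:13 AM UTC on Jun 20.
Flight 2 in UTC: 7:30 AM − 12:00 = 7:30 PM on Jun 19.
+9 hours 9 minutes → arrive 4:39 AM UTC on Jun 20.
Flight 2 lands earlier by 3 hours 34 minutes.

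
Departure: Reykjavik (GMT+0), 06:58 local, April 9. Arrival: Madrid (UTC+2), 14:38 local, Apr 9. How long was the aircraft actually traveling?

5 hours 40 minutes

Departure is already UTC: 06:58 on Apr 9.
Arrival in UTC: 14:38 − 2:00 = 12:38 on Apr 9.
Elapsed = 12:38 − 06:58 = 5 hours 40 minutes.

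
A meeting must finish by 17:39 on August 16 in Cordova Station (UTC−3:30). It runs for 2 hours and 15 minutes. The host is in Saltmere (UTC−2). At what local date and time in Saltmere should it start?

Target end time in UTC: 17:39 + 3:30 = 21:09 on Aug 16.
Subtract 2 hours 15 minutes → start 18:54 UTC on Aug 16.
Saltmere is UTC−2:00: 18:54 − 2:00 = 16:54 on Aug 16.

16:54 on August 16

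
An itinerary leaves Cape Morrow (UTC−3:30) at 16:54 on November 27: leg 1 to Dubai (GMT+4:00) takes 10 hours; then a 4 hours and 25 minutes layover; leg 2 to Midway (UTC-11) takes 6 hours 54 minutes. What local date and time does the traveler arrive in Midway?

06:43 on November 28

Convert departure to UTC: 16:54 + 3:30 = 20:24 UTC on Nov 27.
Add 10 hours leg 1 → 06:24 UTC (Nov 28).
Add 4 hours 25 minutes layover in Dubai → 10:49 UTC.
Add 6 hours and 54 minutes leg 2 → 17:43 UTC.
Midway is UTC−11:00, so local arrival = 17:43 − 11:00 = 06:43 on Nov 28.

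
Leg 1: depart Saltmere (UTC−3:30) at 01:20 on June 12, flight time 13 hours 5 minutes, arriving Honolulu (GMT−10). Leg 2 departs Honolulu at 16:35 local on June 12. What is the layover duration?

8 hours 40 minutes

Convert departure to UTC: 01:20 + 3:30 = 04:50 UTC on Jun 12.
Add 13 hours and 5 minutes flight time → 17:55 UTC.
Honolulu is UTC−10:00, so local arrival = 17:55 − 10:00 = 07:55 on Jun 12.
Layover = 16:35 − 07:55 = 8 hours 40 minutes.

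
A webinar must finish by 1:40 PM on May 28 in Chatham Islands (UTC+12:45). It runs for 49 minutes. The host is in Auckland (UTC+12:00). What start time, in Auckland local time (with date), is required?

Target end time in UTC: 1:40 PM − 12:45 = 12:55 AM on May 28.
Subtract 49 minutes → start 12:06 AM UTC on May 28.
Auckland is UTC+12:00: 12:06 AM + 12:00 = 12:06 PM on May 28.

12:06 PM on May 28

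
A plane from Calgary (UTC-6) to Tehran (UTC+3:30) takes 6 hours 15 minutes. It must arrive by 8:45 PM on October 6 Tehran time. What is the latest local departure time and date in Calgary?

5:00 AM on Oct 6

Target arrival in UTC: 8:45 PM − 3:30 = 5:15 PM on Oct 6.
Subtract 6 hours and 15 minutes → departure 11:00 AM UTC on Oct 6.
Calgary is UTC−6:00: 11:00 AM − 6:00 = 5:00 AM on Oct 6.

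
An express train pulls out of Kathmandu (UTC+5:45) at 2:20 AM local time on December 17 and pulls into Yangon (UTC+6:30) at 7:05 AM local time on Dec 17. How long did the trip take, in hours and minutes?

Departure in UTC: 2:20 AM − 5:45 = 8:35 PM on Dec 16.
Arrival in UTC: 7:05 AM − 6:30 = 12:35 AM on Dec 17.
Elapsed = 12:35 AM − 8:35 PM (+1 day) = 4 hours.

4 hours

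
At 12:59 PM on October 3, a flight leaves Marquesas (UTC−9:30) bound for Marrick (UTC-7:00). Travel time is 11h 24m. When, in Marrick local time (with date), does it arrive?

Convert departure to UTC: 12:59 PM + 9:30 = 10:29 PM UTC on Oct 3.
Add 11 hours and 24 minutes travel time → 9:53 AM UTC (Oct 4).
Marrick is UTC−7:00, so local arrival = 9:53 AM − 7:00 = 2:53 AM on Oct 4.

2:53 AM on October 4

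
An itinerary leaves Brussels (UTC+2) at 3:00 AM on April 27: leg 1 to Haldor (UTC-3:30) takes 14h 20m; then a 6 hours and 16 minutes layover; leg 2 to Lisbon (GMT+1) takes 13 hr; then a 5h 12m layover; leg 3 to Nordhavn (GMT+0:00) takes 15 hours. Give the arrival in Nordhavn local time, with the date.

Convert departure to UTC: 3:00 AM − 2:00 = 1:00 AM UTC on Apr 27.
Add 14 hours and 20 minutes leg 1 → 3:20 PM UTC.
Add 6 hours and 16 minutes layover in Haldor → 9:36 PM UTC.
Add 13 hours leg 2 → 10:36 AM UTC (Apr 28).
Add 5 hours and 12 minutes layover in Lisbon → 3:48 PM UTC.
Add 15 hours leg 3 → 6:48 AM UTC (Apr 29).
Nordhavn is UTC+0, so local arrival is the same: 6:48 AM on Apr 29.

6:48 AM on April 29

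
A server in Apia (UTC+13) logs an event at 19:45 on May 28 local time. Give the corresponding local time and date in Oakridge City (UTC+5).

In UTC: 19:45 − 13:00 = 06:45 on May 28.
Oakridge City is UTC+5:00: 06:45 + 5:00 = 11:45 on May 28.

11:45 on May 28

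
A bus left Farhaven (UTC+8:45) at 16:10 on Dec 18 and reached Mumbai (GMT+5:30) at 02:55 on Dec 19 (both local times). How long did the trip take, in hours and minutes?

14 hours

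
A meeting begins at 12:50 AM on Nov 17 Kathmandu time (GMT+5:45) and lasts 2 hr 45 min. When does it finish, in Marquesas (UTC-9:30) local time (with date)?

12:20 PM on Nov 16

Marquesas is 15:15 behind Kathmandu.
After 2 hours and 45 minutes it is 3:35 AM in Kathmandu.
Shift by the zone difference: 3:35 AM − 15:15 = 12:20 PM on Nov 16 in Marquesas.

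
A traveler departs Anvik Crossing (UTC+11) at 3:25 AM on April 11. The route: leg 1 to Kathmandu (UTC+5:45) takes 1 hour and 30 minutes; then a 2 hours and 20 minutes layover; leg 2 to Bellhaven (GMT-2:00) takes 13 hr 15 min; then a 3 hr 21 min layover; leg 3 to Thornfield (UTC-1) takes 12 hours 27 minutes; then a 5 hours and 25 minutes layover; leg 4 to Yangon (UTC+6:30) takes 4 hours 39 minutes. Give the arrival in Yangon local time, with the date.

Convert departure to UTC: 3:25 AM − 11:00 = 4:25 PM UTC on Apr 10.
Add 1 hour 30 minutes leg 1 → 5:55 PM UTC.
Add 2 hours 20 minutes layover in Kathmandu → 8:15 PM UTC.
Add 13 hours and 15 minutes leg 2 → 9:30 AM UTC (Apr 11).
Add 3 hours 21 minutes layover in Bellhaven → 12:51 PM UTC.
Add 12 hours 27 minutes leg 3 → 1:18 AM UTC (Apr 12).
Add 5 hours and 25 minutes layover in Thornfield → 6:43 AM UTC.
Add 4 hours 39 minutes leg 4 → 11:22 AM UTC.
Yangon is UTC+6:30, so local arrival = 11:22 AM + 6:30 = 5:52 PM on Apr 12.

5:52 PM on April 12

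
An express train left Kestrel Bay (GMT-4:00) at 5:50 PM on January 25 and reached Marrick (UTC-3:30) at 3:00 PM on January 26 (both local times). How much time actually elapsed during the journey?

Departure in UTC: 5:50 PM + 4:00 = 9:50 PM on Jan 25.
Arrival in UTC: 3:00 PM + 3:30 = 6:30 PM on Jan 26.
Elapsed = 6:30 PM − 9:50 PM (+1 day) = 20 hours 40 minutes.

20 hours 40 minutes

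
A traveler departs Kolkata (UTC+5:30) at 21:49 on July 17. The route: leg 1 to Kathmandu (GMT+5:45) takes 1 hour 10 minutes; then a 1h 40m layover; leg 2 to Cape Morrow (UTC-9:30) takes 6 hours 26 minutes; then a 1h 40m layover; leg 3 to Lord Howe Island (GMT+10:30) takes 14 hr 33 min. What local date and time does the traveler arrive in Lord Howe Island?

Convert departure to UTC: 21:49 − 5:30 = 16:19 UTC on Jul 17.
Add 1 hour 10 minutes leg 1 → 17:29 UTC.
Add 1 hour 40 minutes layover in Kathmandu → 19:09 UTC.
Add 6 hours and 26 minutes leg 2 → 01:35 UTC (Jul 18).
Add 1 hour 40 minutes layover in Cape Morrow → 03:15 UTC.
Add 14 hours 33 minutes leg 3 → 17:48 UTC.
Lord Howe Island is UTC+10:30, so local arrival = 17:48 + 10:30 = 04:18 on Jul 19.

04:18 on July 19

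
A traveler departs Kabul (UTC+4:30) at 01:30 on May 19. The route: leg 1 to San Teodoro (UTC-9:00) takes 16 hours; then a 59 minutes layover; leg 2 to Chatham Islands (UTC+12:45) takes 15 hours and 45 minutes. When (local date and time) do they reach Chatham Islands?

Convert departure to UTC: 01:30 − 4:30 = 21:00 UTC on May 18.
Add 16 hours leg 1 → 13:00 UTC (May 19).
Add 59 minutes layover in San Teodoro → 13:59 UTC.
Add 15 hours and 45 minutes leg 2 → 05:44 UTC (May 20).
Chatham Islands is UTC+12:45, so local arrival = 05:44 + 12:45 = 18:29 on May 20.

18:29 on May 20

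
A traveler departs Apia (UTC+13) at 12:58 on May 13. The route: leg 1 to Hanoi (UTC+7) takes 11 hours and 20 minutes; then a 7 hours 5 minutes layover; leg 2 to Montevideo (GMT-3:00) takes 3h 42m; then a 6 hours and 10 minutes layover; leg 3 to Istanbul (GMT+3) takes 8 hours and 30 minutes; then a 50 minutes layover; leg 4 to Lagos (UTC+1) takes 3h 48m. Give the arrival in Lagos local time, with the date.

Convert departure to UTC: 12:58 − 13:00 = 23:58 UTC on May 12.
Add 11 hours 20 minutes leg 1 → 11:18 UTC (May 13).
Add 7 hours and 5 minutes layover in Hanoi → 18:23 UTC.
Add 3 hours and 42 minutes leg 2 → 22:05 UTC.
Add 6 hours 10 minutes layover in Montevideo → 04:15 UTC (May 14).
Add 8 hours 30 minutes leg 3 → 12:45 UTC.
Add 50 minutes layover in Istanbul → 13:35 UTC.
Add 3 hours 48 minutes leg 4 → 17:23 UTC.
Lagos is UTC+1:00, so local arrival = 17:23 + 1:00 = 18:23 on May 14.

18:23 on May 14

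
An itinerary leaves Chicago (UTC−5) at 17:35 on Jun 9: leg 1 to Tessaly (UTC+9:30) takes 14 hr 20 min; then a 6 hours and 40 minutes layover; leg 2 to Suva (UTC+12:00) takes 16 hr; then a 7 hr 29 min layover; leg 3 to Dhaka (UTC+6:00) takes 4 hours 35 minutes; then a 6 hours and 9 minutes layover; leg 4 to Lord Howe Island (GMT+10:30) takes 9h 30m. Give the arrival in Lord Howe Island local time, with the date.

01:48 on Jun 13

Convert departure to UTC: 17:35 + 5:00 = 22:35 UTC on Jun 9.
Add 14 hours 20 minutes leg 1 → 12:55 UTC (Jun 10).
Add 6 hours 40 minutes layover in Tessaly → 19:35 UTC.
Add 16 hours leg 2 → 11:35 UTC (Jun 11).
Add 7 hours and 29 minutes layover in Suva → 19:04 UTC.
Add 4 hours and 35 minutes leg 3 → 23:39 UTC.
Add 6 hours and 9 minutes layover in Dhaka → 05:48 UTC (Jun 12).
Add 9 hours 30 minutes leg 4 → 15:18 UTC.
Lord Howe Island is UTC+10:30, so local arrival = 15:18 + 10:30 = 01:48 on Jun 13.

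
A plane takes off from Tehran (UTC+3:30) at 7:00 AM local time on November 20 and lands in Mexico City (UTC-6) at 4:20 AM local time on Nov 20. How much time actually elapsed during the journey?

6 hours 50 minutes

Departure in UTC: 7:00 AM − 3:30 = 3:30 AM on Nov 20.
Arrival in UTC: 4:20 AM + 6:00 = 10:20 AM on Nov 20.
Elapsed = 10:20 AM − 3:30 AM = 6 hours 50 minutes.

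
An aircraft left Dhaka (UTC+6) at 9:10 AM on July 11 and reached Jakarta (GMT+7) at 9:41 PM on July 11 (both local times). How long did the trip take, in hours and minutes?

11 hours 31 minutes

Jakarta is 1:00 ahead of Dhaka.
Clock-face elapsed time (ignoring zones) is 12 hours 31 minutes.
Actual elapsed = 12 hours 31 minutes − 1:00 = 11 hours 31 minutes.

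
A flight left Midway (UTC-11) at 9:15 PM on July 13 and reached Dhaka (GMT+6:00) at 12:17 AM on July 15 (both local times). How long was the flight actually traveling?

Dhaka is 17:00 ahead of Midway.
Clock-face elapsed time (ignoring zones) is 27 hours 2 minutes.
Actual elapsed = 27 hours 2 minutes − 17:00 = 10 hours 2 minutes.

10 hours 2 minutes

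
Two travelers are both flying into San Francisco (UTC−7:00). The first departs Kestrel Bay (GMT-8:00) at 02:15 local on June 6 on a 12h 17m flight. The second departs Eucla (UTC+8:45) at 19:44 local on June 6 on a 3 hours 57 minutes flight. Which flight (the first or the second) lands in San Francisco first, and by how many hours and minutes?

Flight 1 in UTC: 02:15 + 8:00 = 10:15 on Jun 6.
+12 hours and 17 minutes → arrive 22:32 UTC on Jun 6.
Flight 2 in UTC: 19:44 − 8:45 = 10:59 on Jun 6.
+3 hours and 57 minutes → arrive 14:56 UTC on Jun 6.
Flight 2 lands earlier by 7 hours 36 minutes.

the second, by 7 hours 36 minutes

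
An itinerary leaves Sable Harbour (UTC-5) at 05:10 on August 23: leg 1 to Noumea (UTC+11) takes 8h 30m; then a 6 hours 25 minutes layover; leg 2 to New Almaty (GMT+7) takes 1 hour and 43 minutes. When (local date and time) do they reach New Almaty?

09:48 on Aug 24

Convert departure to UTC: 05:10 + 5:00 = 10:10 UTC on Aug 23.
Add 8 hours 30 minutes leg 1 → 18:40 UTC.
Add 6 hours 25 minutes layover in Noumea → 01:05 UTC (Aug 24).
Add 1 hour and 43 minutes leg 2 → 02:48 UTC.
New Almaty is UTC+7:00, so local arrival = 02:48 + 7:00 = 09:48 on Aug 24.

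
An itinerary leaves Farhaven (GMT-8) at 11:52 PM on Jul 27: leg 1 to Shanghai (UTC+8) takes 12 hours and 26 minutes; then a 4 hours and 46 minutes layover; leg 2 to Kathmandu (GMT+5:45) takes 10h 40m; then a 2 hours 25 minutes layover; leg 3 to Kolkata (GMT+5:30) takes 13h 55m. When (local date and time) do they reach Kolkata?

9:34 AM on Jul 30

Convert departure to UTC: 11:52 PM + 8:00 = 7:52 AM UTC on Jul 28.
Add 12 hours 26 minutes leg 1 → 8:18 PM UTC.
Add 4 hours 46 minutes layover in Shanghai → 1:04 AM UTC (Jul 29).
Add 10 hours 40 minutes leg 2 → 11:44 AM UTC.
Add 2 hours 25 minutes layover in Kathmandu → 2:09 PM UTC.
Add 13 hours 55 minutes leg 3 → 4:04 AM UTC (Jul 30).
Kolkata is UTC+5:30, so local arrival = 4:04 AM + 5:30 = 9:34 AM on Jul 30.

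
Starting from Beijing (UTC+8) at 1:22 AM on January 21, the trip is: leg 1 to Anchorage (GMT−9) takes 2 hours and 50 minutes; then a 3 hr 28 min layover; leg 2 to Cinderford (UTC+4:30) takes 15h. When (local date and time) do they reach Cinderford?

7:10 PM on January 21

Convert departure to UTC: 1:22 AM − 8:00 = 5:22 PM UTC on Jan 20.
Add 2 hours 50 minutes leg 1 → 8:12 PM UTC.
Add 3 hours and 28 minutes layover in Anchorage → 11:40 PM UTC.
Add 15 hours leg 2 → 2:40 PM UTC (Jan 21).
Cinderford is UTC+4:30, so local arrival = 2:40 PM + 4:30 = 7:10 PM on Jan 21.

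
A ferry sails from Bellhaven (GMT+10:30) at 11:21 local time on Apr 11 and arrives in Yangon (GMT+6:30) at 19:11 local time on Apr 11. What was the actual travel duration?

11 hours 50 minutes

Yangon is 4:00 behind Bellhaven.
Clock-face elapsed time (ignoring zones) is 7 hours 50 minutes.
Actual elapsed = 7 hours 50 minutes + 4:00 = 11 hours 50 minutes.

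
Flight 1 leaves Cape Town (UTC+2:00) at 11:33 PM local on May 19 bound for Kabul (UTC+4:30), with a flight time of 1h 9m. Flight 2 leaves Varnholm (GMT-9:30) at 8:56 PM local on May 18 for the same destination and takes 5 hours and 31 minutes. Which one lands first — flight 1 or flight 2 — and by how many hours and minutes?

the second, by 10 hours 45 minutes

Flight 1 in UTC: 11:33 PM − 2:00 = 9:33 PM on May 19.
+1 hour 9 minutes → arrive 10:42 PM UTC on May 19.
Flight 2 in UTC: 8:56 PM + 9:30 = 6:26 AM on May 19.
+5 hours 31 minutes → arrive 11:57 AM UTC on May 19.
Flight 2 lands earlier by 10 hours 45 minutes.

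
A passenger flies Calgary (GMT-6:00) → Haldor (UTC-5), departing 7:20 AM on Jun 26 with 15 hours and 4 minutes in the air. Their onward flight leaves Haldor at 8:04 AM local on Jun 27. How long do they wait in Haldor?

Convert departure to UTC: 7:20 AM + 6:00 = 1:20 PM UTC on Jun 26.
Add 15 hours and 4 minutes flight time → 4:24 AM UTC (Jun 27).
Haldor is UTC−5:00, so local arrival = 4:24 AM − 5:00 = 11:24 PM on Jun 26.
Layover = 8:04 AM − 11:24 PM (+1 day) = 8 hours 40 minutes.

8 hours 40 minutes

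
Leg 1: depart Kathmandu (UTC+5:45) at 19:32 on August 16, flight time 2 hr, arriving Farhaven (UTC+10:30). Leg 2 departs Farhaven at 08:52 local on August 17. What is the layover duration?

Convert departure to UTC: 19:32 − 5:45 = 13:47 UTC on Aug 16.
Add 2 hours flight time → 15:47 UTC.
Farhaven is UTC+10:30, so local arrival = 15:47 + 10:30 = 02:17 on Aug 17.
Layover = 08:52 − 02:17 = 6 hours 35 minutes.

6 hours 35 minutes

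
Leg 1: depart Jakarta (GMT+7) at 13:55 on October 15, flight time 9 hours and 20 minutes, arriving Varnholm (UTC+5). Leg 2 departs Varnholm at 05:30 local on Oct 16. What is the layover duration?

Convert departure to UTC: 13:55 − 7:00 = 06:55 UTC on Oct 15.
Add 9 hours and 20 minutes flight time → 16:15 UTC.
Varnholm is UTC+5:00, so local arrival = 16:15 + 5:00 = 21:15 on Oct 15.
Layover = 05:30 − 21:15 (+1 day) = 8 hours 15 minutes.

8 hours 15 minutes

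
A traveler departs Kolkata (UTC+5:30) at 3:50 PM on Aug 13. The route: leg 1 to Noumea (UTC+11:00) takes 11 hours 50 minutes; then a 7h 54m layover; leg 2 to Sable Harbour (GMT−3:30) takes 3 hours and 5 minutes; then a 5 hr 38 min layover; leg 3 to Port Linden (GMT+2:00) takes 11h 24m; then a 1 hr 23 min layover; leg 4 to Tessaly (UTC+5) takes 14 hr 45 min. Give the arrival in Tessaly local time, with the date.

11:19 PM on August 15

Convert departure to UTC: 3:50 PM − 5:30 = 10:20 AM UTC on Aug 13.
Add 11 hours 50 minutes leg 1 → 10:10 PM UTC.
Add 7 hours 54 minutes layover in Noumea → 6:04 AM UTC (Aug 14).
Add 3 hours 5 minutes leg 2 → 9:09 AM UTC.
Add 5 hours 38 minutes layover in Sable Harbour → 2:47 PM UTC.
Add 11 hours and 24 minutes leg 3 → 2:11 AM UTC (Aug 15).
Add 1 hour 23 minutes layover in Port Linden → 3:34 AM UTC.
Add 14 hours 45 minutes leg 4 → 6:19 PM UTC.
Tessaly is UTC+5:00, so local arrival = 6:19 PM + 5:00 = 11:19 PM on Aug 15.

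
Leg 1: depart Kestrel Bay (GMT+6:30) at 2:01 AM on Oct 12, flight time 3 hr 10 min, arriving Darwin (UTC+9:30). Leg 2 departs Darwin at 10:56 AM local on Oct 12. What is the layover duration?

2 hours 45 minutes

Convert departure to UTC: 2:01 AM − 6:30 = 7:31 PM UTC on Oct 11.
Add 3 hours 10 minutes flight time → 10:41 PM UTC.
Darwin is UTC+9:30, so local arrival = 10:41 PM + 9:30 = 8:11 AM on Oct 12.
Layover = 10:56 AM − 8:11 AM = 2 hours 45 minutes.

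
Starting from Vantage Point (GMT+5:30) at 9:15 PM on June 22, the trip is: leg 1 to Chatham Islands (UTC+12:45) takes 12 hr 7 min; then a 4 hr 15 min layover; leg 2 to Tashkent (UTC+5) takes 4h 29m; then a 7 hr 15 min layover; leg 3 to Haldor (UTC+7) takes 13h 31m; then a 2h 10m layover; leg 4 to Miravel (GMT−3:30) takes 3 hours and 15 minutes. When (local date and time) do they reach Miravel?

11:17 AM on June 24

Convert departure to UTC: 9:15 PM − 5:30 = 3:45 PM UTC on Jun 22.
Add 12 hours 7 minutes leg 1 → 3:52 AM UTC (Jun 23).
Add 4 hours and 15 minutes layover in Chatham Islands → 8:07 AM UTC.
Add 4 hours and 29 minutes leg 2 → 12:36 PM UTC.
Add 7 hours and 15 minutes layover in Tashkent → 7:51 PM UTC.
Add 13 hours and 31 minutes leg 3 → 9:22 AM UTC (Jun 24).
Add 2 hours and 10 minutes layover in Haldor → 11:32 AM UTC.
Add 3 hours 15 minutes leg 4 → 2:47 PM UTC.
Miravel is UTC−3:30, so local arrival = 2:47 PM − 3:30 = 11:17 AM on Jun 24.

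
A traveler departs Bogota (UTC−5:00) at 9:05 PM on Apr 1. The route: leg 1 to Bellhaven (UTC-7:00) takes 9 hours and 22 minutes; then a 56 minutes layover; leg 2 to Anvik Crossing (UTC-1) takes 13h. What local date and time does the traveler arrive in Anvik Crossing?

Convert departure to UTC: 9:05 PM + 5:00 = 2:05 AM UTC on Apr 2.
Add 9 hours and 22 minutes leg 1 → 11:27 AM UTC.
Add 56 minutes layover in Bellhaven → 12:23 PM UTC.
Add 13 hours leg 2 → 1:23 AM UTC (Apr 3).
Anvik Crossing is UTC−1:00, so local arrival = 1:23 AM − 1:00 = 12:23 AM on Apr 3.

12:23 AM on Apr 3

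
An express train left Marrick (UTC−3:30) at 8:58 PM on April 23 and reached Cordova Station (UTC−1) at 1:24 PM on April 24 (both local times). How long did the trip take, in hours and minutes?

13 hours 56 minutes

Departure in UTC: 8:58 PM + 3:30 = 12:28 AM on Apr 24.
Arrival in UTC: 1:24 PM + 1:00 = 2:24 PM on Apr 24.
Elapsed = 2:24 PM − 12:28 AM = 13 hours 56 minutes.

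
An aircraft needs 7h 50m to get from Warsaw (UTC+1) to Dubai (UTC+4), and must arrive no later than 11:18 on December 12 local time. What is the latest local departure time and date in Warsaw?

00:28 on December 12

Target arrival in UTC: 11:18 − 4:00 = 07:18 on Dec 12.
Subtract 7 hours and 50 minutes → departure 23:28 UTC on Dec 11.
Warsaw is UTC+1:00: 23:28 + 1:00 = 00:28 on Dec 12.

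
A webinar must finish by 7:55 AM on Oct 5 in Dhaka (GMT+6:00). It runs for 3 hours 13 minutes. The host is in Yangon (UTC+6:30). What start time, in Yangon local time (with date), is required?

5:12 AM on Oct 5

Target end time in UTC: 7:55 AM − 6:00 = 1:55 AM on Oct 5.
Subtract 3 hours 13 minutes → start 10:42 PM UTC on Oct 4.
Yangon is UTC+6:30: 10:42 PM + 6:30 = 5:12 AM on Oct 5.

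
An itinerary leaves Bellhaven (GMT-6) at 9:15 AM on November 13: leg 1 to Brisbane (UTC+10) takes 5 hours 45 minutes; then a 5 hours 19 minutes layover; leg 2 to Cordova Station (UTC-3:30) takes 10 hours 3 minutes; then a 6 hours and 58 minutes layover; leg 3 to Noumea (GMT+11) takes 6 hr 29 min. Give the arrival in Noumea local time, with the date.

Convert departure to UTC: 9:15 AM + 6:00 = 3:15 PM UTC on Nov 13.
Add 5 hours 45 minutes leg 1 → 9:00 PM UTC.
Add 5 hours and 19 minutes layover in Brisbane → 2:19 AM UTC (Nov 14).
Add 10 hours 3 minutes leg 2 → 12:22 PM UTC.
Add 6 hours and 58 minutes layover in Cordova Station → 7:20 PM UTC.
Add 6 hours 29 minutes leg 3 → 1:49 AM UTC (Nov 15).
Noumea is UTC+11:00, so local arrival = 1:49 AM + 11:00 = 12:49 PM on Nov 15.

12:49 PM on November 15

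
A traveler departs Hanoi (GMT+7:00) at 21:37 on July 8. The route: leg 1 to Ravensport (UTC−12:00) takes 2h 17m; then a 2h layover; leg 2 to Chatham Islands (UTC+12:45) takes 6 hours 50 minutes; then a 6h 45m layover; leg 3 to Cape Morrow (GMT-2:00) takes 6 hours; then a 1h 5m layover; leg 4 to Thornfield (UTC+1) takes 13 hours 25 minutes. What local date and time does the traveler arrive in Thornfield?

05:59 on July 10

Convert departure to UTC: 21:37 − 7:00 = 14:37 UTC on Jul 8.
Add 2 hours 17 minutes leg 1 → 16:54 UTC.
Add 2 hours layover in Ravensport → 18:54 UTC.
Add 6 hours 50 minutes leg 2 → 01:44 UTC (Jul 9).
Add 6 hours 45 minutes layover in Chatham Islands → 08:29 UTC.
Add 6 hours leg 3 → 14:29 UTC.
Add 1 hour and 5 minutes layover in Cape Morrow → 15:34 UTC.
Add 13 hours 25 minutes leg 4 → 04:59 UTC (Jul 10).
Thornfield is UTC+1:00, so local arrival = 04:59 + 1:00 = 05:59 on Jul 10.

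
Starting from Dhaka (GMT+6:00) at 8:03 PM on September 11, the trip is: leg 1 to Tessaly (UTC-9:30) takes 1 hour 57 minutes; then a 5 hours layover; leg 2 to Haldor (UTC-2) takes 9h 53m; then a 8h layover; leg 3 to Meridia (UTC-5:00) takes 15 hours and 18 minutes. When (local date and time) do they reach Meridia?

1:11 AM on September 13

Convert departure to UTC: 8:03 PM − 6:00 = 2:03 PM UTC on Sep 11.
Add 1 hour and 57 minutes leg 1 → 4:00 PM UTC.
Add 5 hours layover in Tessaly → 9:00 PM UTC.
Add 9 hours and 53 minutes leg 2 → 6:53 AM UTC (Sep 12).
Add 8 hours layover in Haldor → 2:53 PM UTC.
Add 15 hours 18 minutes leg 3 → 6:11 AM UTC (Sep 13).
Meridia is UTC−5:00, so local arrival = 6:11 AM − 5:00 = 1:11 AM on Sep 13.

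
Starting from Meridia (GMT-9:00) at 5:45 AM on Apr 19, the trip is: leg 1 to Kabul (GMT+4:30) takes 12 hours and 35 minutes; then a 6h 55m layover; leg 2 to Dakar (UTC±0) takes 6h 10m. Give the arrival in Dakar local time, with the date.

4:25 PM on April 20

Convert departure to UTC: 5:45 AM + 9:00 = 2:45 PM UTC on Apr 19.
Add 12 hours 35 minutes leg 1 → 3:20 AM UTC (Apr 20).
Add 6 hours 55 minutes layover in Kabul → 10:15 AM UTC.
Add 6 hours 10 minutes leg 2 → 4:25 PM UTC.
Dakar is UTC+0, so local arrival is the same: 4:25 PM on Apr 20.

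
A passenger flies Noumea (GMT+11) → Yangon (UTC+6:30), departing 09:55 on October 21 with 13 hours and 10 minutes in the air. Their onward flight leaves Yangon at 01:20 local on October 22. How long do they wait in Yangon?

6 hours 45 minutes

Convert departure to UTC: 09:55 − 11:00 = 22:55 UTC on Oct 20.
Add 13 hours 10 minutes flight time → 12:05 UTC (Oct 21).
Yangon is UTC+6:30, so local arrival = 12:05 + 6:30 = 18:35 on Oct 21.
Layover = 01:20 − 18:35 (+1 day) = 6 hours 45 minutes.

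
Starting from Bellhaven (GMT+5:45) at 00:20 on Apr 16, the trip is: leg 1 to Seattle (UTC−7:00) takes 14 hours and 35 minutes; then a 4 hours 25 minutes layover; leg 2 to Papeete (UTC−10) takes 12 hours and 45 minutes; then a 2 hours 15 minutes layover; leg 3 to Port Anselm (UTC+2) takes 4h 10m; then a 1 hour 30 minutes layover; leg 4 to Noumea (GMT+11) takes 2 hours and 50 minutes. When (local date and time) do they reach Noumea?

00:05 on April 18

Convert departure to UTC: 00:20 − 5:45 = 18:35 UTC on Apr 15.
Add 14 hours 35 minutes leg 1 → 09:10 UTC (Apr 16).
Add 4 hours and 25 minutes layover in Seattle → 13:35 UTC.
Add 12 hours and 45 minutes leg 2 → 02:20 UTC (Apr 17).
Add 2 hours 15 minutes layover in Papeete → 04:35 UTC.
Add 4 hours and 10 minutes leg 3 → 08:45 UTC.
Add 1 hour and 30 minutes layover in Port Anselm → 10:15 UTC.
Add 2 hours 50 minutes leg 4 → 13:05 UTC.
Noumea is UTC+11:00, so local arrival = 13:05 + 11:00 = 00:05 on Apr 18.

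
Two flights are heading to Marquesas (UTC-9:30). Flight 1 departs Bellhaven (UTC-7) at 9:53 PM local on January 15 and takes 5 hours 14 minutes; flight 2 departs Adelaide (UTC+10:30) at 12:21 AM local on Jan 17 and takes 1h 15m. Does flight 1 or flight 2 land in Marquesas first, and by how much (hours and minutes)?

the first, by 4 hours 59 minutes

Flight 1 in UTC: 9:53 PM + 7:00 = 4:53 AM on Jan 16.
+5 hours and 14 minutes → arrive 10:07 AM UTC on Jan 16.
Flight 2 in UTC: 12:21 AM − 10:30 = 1:51 PM on Jan 16.
+1 hour and 15 minutes → arrive 3:06 PM UTC on Jan 16.
Flight 1 lands earlier by 4 hours 59 minutes.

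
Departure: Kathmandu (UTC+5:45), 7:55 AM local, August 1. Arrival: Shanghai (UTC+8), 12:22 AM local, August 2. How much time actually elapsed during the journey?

Shanghai is 2:15 ahead of Kathmandu.
Clock-face elapsed time (ignoring zones) is 16 hours 27 minutes.
Actual elapsed = 16 hours 27 minutes − 2:15 = 14 hours 12 minutes.

14 hours 12 minutes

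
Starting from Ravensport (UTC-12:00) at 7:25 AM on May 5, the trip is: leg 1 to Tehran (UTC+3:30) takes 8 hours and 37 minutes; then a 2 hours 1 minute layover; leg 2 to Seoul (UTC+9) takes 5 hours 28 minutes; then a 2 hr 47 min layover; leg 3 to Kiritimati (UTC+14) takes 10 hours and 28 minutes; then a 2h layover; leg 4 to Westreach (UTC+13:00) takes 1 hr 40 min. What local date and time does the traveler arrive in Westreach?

Convert departure to UTC: 7:25 AM + 12:00 = 7:25 PM UTC on May 5.
Add 8 hours 37 minutes leg 1 → 4:02 AM UTC (May 6).
Add 2 hours and 1 minute layover in Tehran → 6:03 AM UTC.
Add 5 hours 28 minutes leg 2 → 11:31 AM UTC.
Add 2 hours and 47 minutes layover in Seoul → 2:18 PM UTC.
Add 10 hours and 28 minutes leg 3 → 12:46 AM UTC (May 7).
Add 2 hours layover in Kiritimati → 2:46 AM UTC.
Add 1 hour and 40 minutes leg 4 → 4:26 AM UTC.
Westreach is UTC+13:00, so local arrival = 4:26 AM + 13:00 = 5:26 PM on May 7.

5:26 PM on May 7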